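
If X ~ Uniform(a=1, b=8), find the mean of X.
4.5000

We have X ~ Uniform(a=1, b=8).

For a Uniform distribution with a=1, b=8:
E[X] = 4.5000

This is the expected (average) value of X.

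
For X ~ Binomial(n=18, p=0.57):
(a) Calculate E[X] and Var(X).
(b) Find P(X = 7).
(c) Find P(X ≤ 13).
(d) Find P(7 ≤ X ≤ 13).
(a) E[X] = 10.2600, Var(X) = 4.4118
(b) P(X = 7) = 0.057814
(c) P(X ≤ 13) = 0.941787
(d) P(7 ≤ X ≤ 13) = 0.904546

We have X ~ Binomial(n=18, p=0.57).

(a) Moments:
E[X] = 10.2600
Var(X) = 4.4118
σ = √Var(X) = 2.1004

(b) Point probability using PMF:
P(X = 7) = 0.057814

(c) Cumulative probability using CDF:
P(X ≤ 13) = F(13) = 0.941787

(d) Range probability:
P(7 ≤ X ≤ 13) = P(X ≤ 13) - P(X ≤ 6)
                   = F(13) - F(6)
                   = 0.941787 - 0.037241
                   = 0.904546

This means approximately 90.5% of outcomes fall in the interval [7, 13].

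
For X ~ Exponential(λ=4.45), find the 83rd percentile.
0.3982

We have X ~ Exponential(λ=4.45).

We want to find x such that P(X ≤ x) = 0.83.

This is the 83rd percentile, which means 83% of values fall below this point.

Using the inverse CDF (quantile function):
x = F⁻¹(0.83) = 0.3982

Verification: P(X ≤ 0.3982) = 0.83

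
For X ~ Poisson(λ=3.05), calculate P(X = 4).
0.170761

We have X ~ Poisson(λ=3.05).

For a Poisson distribution, the PMF gives us the probability of each outcome.

Using the PMF formula:
P(X = 4) = 0.170761

Rounded to 4 decimal places: 0.1708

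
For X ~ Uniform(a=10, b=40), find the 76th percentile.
32.8000

We have X ~ Uniform(a=10, b=40).

We want to find x such that P(X ≤ x) = 0.76.

This is the 76th percentile, which means 76% of values fall below this point.

Using the inverse CDF (quantile function):
x = F⁻¹(0.76) = 32.8000

Verification: P(X ≤ 32.8000) = 0.76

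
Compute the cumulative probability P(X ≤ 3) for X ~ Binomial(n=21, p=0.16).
0.560436

We have X ~ Binomial(n=21, p=0.16).

The CDF gives us P(X ≤ k).

Using the CDF:
P(X ≤ 3) = 0.560436

This means there's approximately a 56.0% chance that X is at most 3.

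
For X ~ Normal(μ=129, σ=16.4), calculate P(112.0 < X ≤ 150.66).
0.756740

We have X ~ Normal(μ=129, σ=16.4).

To find P(112.0 < X ≤ 150.66), we use:
P(112.0 < X ≤ 150.66) = P(X ≤ 150.66) - P(X ≤ 112.0)
                 = F(150.66) - F(112.0)
                 = 0.906705 - 0.149965
                 = 0.756740

So there's approximately a 75.7% chance that X falls in this range.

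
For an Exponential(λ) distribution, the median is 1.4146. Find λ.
λ = 0.4900

For X ~ Exponential(λ), the CDF is F(x) = 1 - e^(-λx).
The median m satisfies F(m) = 0.5:
1 - e^(-λm) = 0.5
e^(-λm) = 0.5
λm = ln(2)
m = ln(2) / λ

Given m = 1.4146:
λ = ln(2) / 1.4146 = 0.693147 / 1.4146 = 0.4900

Verification: ln(2) / 0.4900 = 1.4146 ✓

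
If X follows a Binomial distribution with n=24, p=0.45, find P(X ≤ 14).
0.935231

We have X ~ Binomial(n=24, p=0.45).

The CDF gives us P(X ≤ k).

Using the CDF:
P(X ≤ 14) = 0.935231

This means there's approximately a 93.5% chance that X is at most 14.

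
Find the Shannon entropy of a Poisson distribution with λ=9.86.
2.5542 nats

We have X ~ Poisson(λ=9.86).

The Shannon entropy measures the uncertainty or information content of the distribution.

For a Poisson distribution with λ=9.86:
H(X) = 2.5542 nats

(In bits, this would be 3.6850 bits.)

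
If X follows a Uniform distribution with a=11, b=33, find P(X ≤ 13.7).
0.122727

We have X ~ Uniform(a=11, b=33).

The CDF gives us P(X ≤ k).

Using the CDF:
P(X ≤ 13.7) = 0.122727

This means there's approximately a 12.3% chance that X is at most 13.7.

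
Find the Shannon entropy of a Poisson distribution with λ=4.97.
2.2012 nats

We have X ~ Poisson(λ=4.97).

The Shannon entropy measures the uncertainty or information content of the distribution.

For a Poisson distribution with λ=4.97:
H(X) = 2.2012 nats

(In bits, this would be 3.1757 bits.)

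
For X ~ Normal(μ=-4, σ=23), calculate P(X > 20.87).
0.139781

We have X ~ Normal(μ=-4, σ=23).

P(X > 20.87) = 1 - P(X ≤ 20.87)
                = 1 - F(20.87)
                = 1 - 0.860219
                = 0.139781

So there's approximately a 14.0% chance that X exceeds 20.87.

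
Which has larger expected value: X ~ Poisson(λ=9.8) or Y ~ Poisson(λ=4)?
X has larger mean (9.8000 > 4.0000)

Compute the expected value for each distribution:

X ~ Poisson(λ=9.8):
E[X] = 9.8000

Y ~ Poisson(λ=4):
E[Y] = 4.0000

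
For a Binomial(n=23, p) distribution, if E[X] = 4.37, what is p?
p = 0.19

For a Binomial(n, p) distribution:
E[X] = n × p

Given n = 23 and E[X] = 4.37:
4.37 = 23 × p
p = 4.37 / 23 = 0.19

Verification: Binomial(23, 0.19) has E[X] = 4.37 ✓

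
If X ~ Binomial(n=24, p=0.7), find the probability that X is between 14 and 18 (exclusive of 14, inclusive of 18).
0.618410

We have X ~ Binomial(n=24, p=0.7).

To find P(14 < X ≤ 18), we use:
P(14 < X ≤ 18) = P(X ≤ 18) - P(X ≤ 14)
                 = F(18) - F(14)
                 = 0.771192 - 0.152782
                 = 0.618410

So there's approximately a 61.8% chance that X falls in this range.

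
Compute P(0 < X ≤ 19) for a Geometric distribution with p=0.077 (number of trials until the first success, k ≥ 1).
0.781811

We have X ~ Geometric(p=0.077) (number of trials until the first success, k ≥ 1).

To find P(0 < X ≤ 19), we use:
P(0 < X ≤ 19) = P(X ≤ 19) - P(X ≤ 0)
                 = F(19) - F(0)
                 = 0.781811 - 0.000000
                 = 0.781811

So there's approximately a 78.2% chance that X falls in this range.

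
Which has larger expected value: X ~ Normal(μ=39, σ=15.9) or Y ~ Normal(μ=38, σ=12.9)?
X has larger mean (39.0000 > 38.0000)

Compute the expected value for each distribution:

X ~ Normal(μ=39, σ=15.9):
E[X] = 39.0000

Y ~ Normal(μ=38, σ=12.9):
E[Y] = 38.0000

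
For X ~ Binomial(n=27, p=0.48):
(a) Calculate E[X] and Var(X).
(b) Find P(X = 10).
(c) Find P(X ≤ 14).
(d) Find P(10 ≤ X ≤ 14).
(a) E[X] = 12.9600, Var(X) = 6.7392
(b) P(X = 10) = 0.081399
(c) P(X ≤ 14) = 0.723625
(d) P(10 ≤ X ≤ 14) = 0.633175

We have X ~ Binomial(n=27, p=0.48).

(a) Moments:
E[X] = 12.9600
Var(X) = 6.7392
σ = √Var(X) = 2.5960

(b) Point probability using PMF:
P(X = 10) = 0.081399

(c) Cumulative probability using CDF:
P(X ≤ 14) = F(14) = 0.723625

(d) Range probability:
P(10 ≤ X ≤ 14) = P(X ≤ 14) - P(X ≤ 9)
                   = F(14) - F(9)
                   = 0.723625 - 0.090450
                   = 0.633175

This means approximately 63.3% of outcomes fall in the interval [10, 14].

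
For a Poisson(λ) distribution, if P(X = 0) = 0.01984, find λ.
λ = 3.9201

For a Poisson(λ) distribution, the PMF at 0 is:
P(X = 0) = λ^0 e^(-λ) / 0! = e^(-λ)

Given P(X = 0) = 0.01984:
e^(-λ) = 0.01984
-λ = ln(0.01984)
λ = -ln(0.01984) = 3.9201

Verification: e^(-3.9201) = 0.01984 ✓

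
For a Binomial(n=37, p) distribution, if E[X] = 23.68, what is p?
p = 0.64

For a Binomial(n, p) distribution:
E[X] = n × p

Given n = 37 and E[X] = 23.68:
23.68 = 37 × p
p = 23.68 / 37 = 0.64

Verification: Binomial(37, 0.64) has E[X] = 23.68 ✓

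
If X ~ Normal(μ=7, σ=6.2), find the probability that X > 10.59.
0.281284

We have X ~ Normal(μ=7, σ=6.2).

P(X > 10.59) = 1 - P(X ≤ 10.59)
                = 1 - F(10.59)
                = 1 - 0.718716
                = 0.281284

So there's approximately a 28.1% chance that X exceeds 10.59.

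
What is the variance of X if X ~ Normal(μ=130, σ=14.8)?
219.0400

We have X ~ Normal(μ=130, σ=14.8).

For a Normal distribution with μ=130, σ=14.8:
Var(X) = 219.0400

The variance measures the spread of the distribution around the mean.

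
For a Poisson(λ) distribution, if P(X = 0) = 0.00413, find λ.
λ = 5.4895

For a Poisson(λ) distribution, the PMF at 0 is:
P(X = 0) = λ^0 e^(-λ) / 0! = e^(-λ)

Given P(X = 0) = 0.00413:
e^(-λ) = 0.00413
-λ = ln(0.00413)
λ = -ln(0.00413) = 5.4895

Verification: e^(-5.4895) = 0.00413 ✓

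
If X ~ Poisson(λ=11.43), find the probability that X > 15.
0.117340

We have X ~ Poisson(λ=11.43).

P(X > 15) = 1 - P(X ≤ 15)
                = 1 - F(15)
                = 1 - 0.882660
                = 0.117340

So there's approximately a 11.7% chance that X exceeds 15.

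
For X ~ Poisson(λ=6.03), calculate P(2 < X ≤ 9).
0.853352

We have X ~ Poisson(λ=6.03).

To find P(2 < X ≤ 9), we use:
P(2 < X ≤ 9) = P(X ≤ 9) - P(X ≤ 2)
                 = F(9) - F(2)
                 = 0.913995 - 0.060644
                 = 0.853352

So there's approximately a 85.3% chance that X falls in this range.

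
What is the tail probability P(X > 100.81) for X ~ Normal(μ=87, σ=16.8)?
0.205532

We have X ~ Normal(μ=87, σ=16.8).

P(X > 100.81) = 1 - P(X ≤ 100.81)
                = 1 - F(100.81)
                = 1 - 0.794468
                = 0.205532

So there's approximately a 20.6% chance that X exceeds 100.81.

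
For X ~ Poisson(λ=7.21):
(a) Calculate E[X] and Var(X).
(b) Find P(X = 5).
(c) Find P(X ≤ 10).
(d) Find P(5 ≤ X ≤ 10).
(a) E[X] = 7.2100, Var(X) = 7.2100
(b) P(X = 5) = 0.120014
(c) P(X ≤ 10) = 0.885905
(d) P(5 ≤ X ≤ 10) = 0.731223

We have X ~ Poisson(λ=7.21).

(a) Moments:
E[X] = 7.2100
Var(X) = 7.2100
σ = √Var(X) = 2.6851

(b) Point probability using PMF:
P(X = 5) = 0.120014

(c) Cumulative probability using CDF:
P(X ≤ 10) = F(10) = 0.885905

(d) Range probability:
P(5 ≤ X ≤ 10) = P(X ≤ 10) - P(X ≤ 4)
                   = F(10) - F(4)
                   = 0.885905 - 0.154681
                   = 0.731223

This means approximately 73.1% of outcomes fall in the interval [5, 10].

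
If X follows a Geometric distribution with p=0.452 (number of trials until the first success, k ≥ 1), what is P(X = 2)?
0.247696

We have X ~ Geometric(p=0.452) (number of trials until the first success, k ≥ 1).

For a Geometric distribution, the PMF gives us the probability of each outcome.

Using the PMF formula:
P(X = 2) = 0.247696

Rounded to 4 decimal places: 0.2477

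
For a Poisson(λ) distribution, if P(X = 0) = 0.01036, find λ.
λ = 4.5698

For a Poisson(λ) distribution, the PMF at 0 is:
P(X = 0) = λ^0 e^(-λ) / 0! = e^(-λ)

Given P(X = 0) = 0.01036:
e^(-λ) = 0.01036
-λ = ln(0.01036)
λ = -ln(0.01036) = 4.5698

Verification: e^(-4.5698) = 0.01036 ✓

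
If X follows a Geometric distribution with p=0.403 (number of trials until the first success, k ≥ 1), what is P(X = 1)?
0.403000

We have X ~ Geometric(p=0.403) (number of trials until the first success, k ≥ 1).

For a Geometric distribution, the PMF gives us the probability of each outcome.

Using the PMF formula:
P(X = 1) = 0.403000

Rounded to 4 decimal places: 0.4030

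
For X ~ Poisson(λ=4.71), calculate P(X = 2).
0.099881

We have X ~ Poisson(λ=4.71).

For a Poisson distribution, the PMF gives us the probability of each outcome.

Using the PMF formula:
P(X = 2) = 0.099881

Rounded to 4 decimal places: 0.0999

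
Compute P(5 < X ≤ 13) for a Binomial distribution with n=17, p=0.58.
0.950927

We have X ~ Binomial(n=17, p=0.58).

To find P(5 < X ≤ 13), we use:
P(5 < X ≤ 13) = P(X ≤ 13) - P(X ≤ 5)
                 = F(13) - F(5)
                 = 0.967389 - 0.016462
                 = 0.950927

So there's approximately a 95.1% chance that X falls in this range.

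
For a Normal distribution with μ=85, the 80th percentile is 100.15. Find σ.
σ = 18.0010

For X ~ Normal(μ, σ), the p-th percentile satisfies x = μ + z_p × σ,
where z_p = Φ⁻¹(p) is the standard normal quantile.

Step 1: z_{0.8} = Φ⁻¹(0.8) = 0.8416

Step 2: Solve for σ:
100.15 = 85 + 0.8416 × σ
σ = (100.15 - 85) / 0.8416
σ = 15.15 / 0.8416
σ = 18.0010

Verification: μ + z × σ = 85 + 0.8416 × 18.0010 = 100.15 ✓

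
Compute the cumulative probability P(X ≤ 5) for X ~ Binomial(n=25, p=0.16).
0.799754

We have X ~ Binomial(n=25, p=0.16).

The CDF gives us P(X ≤ k).

Using the CDF:
P(X ≤ 5) = 0.799754

This means there's approximately a 80.0% chance that X is at most 5.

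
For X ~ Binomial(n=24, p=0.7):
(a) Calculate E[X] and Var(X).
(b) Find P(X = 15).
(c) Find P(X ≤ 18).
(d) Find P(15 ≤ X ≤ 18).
(a) E[X] = 16.8000, Var(X) = 5.0400
(b) P(X = 15) = 0.122181
(c) P(X ≤ 18) = 0.771192
(d) P(15 ≤ X ≤ 18) = 0.618410

We have X ~ Binomial(n=24, p=0.7).

(a) Moments:
E[X] = 16.8000
Var(X) = 5.0400
σ = √Var(X) = 2.2450

(b) Point probability using PMF:
P(X = 15) = 0.122181

(c) Cumulative probability using CDF:
P(X ≤ 18) = F(18) = 0.771192

(d) Range probability:
P(15 ≤ X ≤ 18) = P(X ≤ 18) - P(X ≤ 14)
                   = F(18) - F(14)
                   = 0.771192 - 0.152782
                   = 0.618410

This means approximately 61.8% of outcomes fall in the interval [15, 18].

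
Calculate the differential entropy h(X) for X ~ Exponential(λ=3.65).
-0.2947 nats

We have X ~ Exponential(λ=3.65).

The differential entropy measures the uncertainty or information content of the distribution.

For an Exponential distribution with λ=3.65:
h(X) = -0.2947 nats

(In bits, this would be -0.4252 bits.)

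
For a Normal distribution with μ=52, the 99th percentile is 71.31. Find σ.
σ = 8.3006

For X ~ Normal(μ, σ), the p-th percentile satisfies x = μ + z_p × σ,
where z_p = Φ⁻¹(p) is the standard normal quantile.

Step 1: z_{0.99} = Φ⁻¹(0.99) = 2.3263

Step 2: Solve for σ:
71.31 = 52 + 2.3263 × σ
σ = (71.31 - 52) / 2.3263
σ = 19.31 / 2.3263
σ = 8.3006

Verification: μ + z × σ = 52 + 2.3263 × 8.3006 = 71.31 ✓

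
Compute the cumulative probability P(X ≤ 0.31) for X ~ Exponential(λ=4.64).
0.762693

We have X ~ Exponential(λ=4.64).

The CDF gives us P(X ≤ k).

Using the CDF:
P(X ≤ 0.31) = 0.762693

This means there's approximately a 76.3% chance that X is at most 0.31.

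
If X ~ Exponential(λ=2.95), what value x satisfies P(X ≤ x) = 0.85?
0.6431

We have X ~ Exponential(λ=2.95).

We want to find x such that P(X ≤ x) = 0.85.

This is the 85th percentile, which means 85% of values fall below this point.

Using the inverse CDF (quantile function):
x = F⁻¹(0.85) = 0.6431

Verification: P(X ≤ 0.6431) = 0.85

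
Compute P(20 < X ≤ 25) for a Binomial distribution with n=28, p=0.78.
0.701004

We have X ~ Binomial(n=28, p=0.78).

To find P(20 < X ≤ 25), we use:
P(20 < X ≤ 25) = P(X ≤ 25) - P(X ≤ 20)
                 = F(25) - F(20)
                 = 0.962901 - 0.261897
                 = 0.701004

So there's approximately a 70.1% chance that X falls in this range.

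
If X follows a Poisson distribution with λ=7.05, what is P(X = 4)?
0.089283

We have X ~ Poisson(λ=7.05).

For a Poisson distribution, the PMF gives us the probability of each outcome.

Using the PMF formula:
P(X = 4) = 0.089283

Rounded to 4 decimal places: 0.0893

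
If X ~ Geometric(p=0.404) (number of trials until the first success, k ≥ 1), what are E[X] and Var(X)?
E[X] = 2.4752, Var(X) = 3.6516

We have X ~ Geometric(p=0.404) (number of trials until the first success, k ≥ 1).

For a Geometric distribution with p=0.404 (number of trials until the first success, k ≥ 1):

Expected value:
E[X] = 2.4752

Variance:
Var(X) = 3.6516

Standard deviation:
σ = √Var(X) = 1.9109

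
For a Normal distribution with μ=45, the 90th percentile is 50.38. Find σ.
σ = 4.1980

For X ~ Normal(μ, σ), the p-th percentile satisfies x = μ + z_p × σ,
where z_p = Φ⁻¹(p) is the standard normal quantile.

Step 1: z_{0.9} = Φ⁻¹(0.9) = 1.2816

Step 2: Solve for σ:
50.38 = 45 + 1.2816 × σ
σ = (50.38 - 45) / 1.2816
σ = 5.38 / 1.2816
σ = 4.1980

Verification: μ + z × σ = 45 + 1.2816 × 4.1980 = 50.38 ✓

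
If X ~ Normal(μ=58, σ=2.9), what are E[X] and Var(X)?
E[X] = 58.0000, Var(X) = 8.4100

We have X ~ Normal(μ=58, σ=2.9).

For a Normal distribution with μ=58, σ=2.9:

Expected value:
E[X] = 58.0000

Variance:
Var(X) = 8.4100

Standard deviation:
σ = √Var(X) = 2.9000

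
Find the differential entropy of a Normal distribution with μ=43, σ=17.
4.2522 nats

We have X ~ Normal(μ=43, σ=17).

The differential entropy measures the uncertainty or information content of the distribution.

For a Normal distribution with μ=43, σ=17:
h(X) = 4.2522 nats

(In bits, this would be 6.1346 bits.)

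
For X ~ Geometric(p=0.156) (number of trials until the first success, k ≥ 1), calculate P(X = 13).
0.020381

We have X ~ Geometric(p=0.156) (number of trials until the first success, k ≥ 1).

For a Geometric distribution, the PMF gives us the probability of each outcome.

Using the PMF formula:
P(X = 13) = 0.020381

Rounded to 4 decimal places: 0.0204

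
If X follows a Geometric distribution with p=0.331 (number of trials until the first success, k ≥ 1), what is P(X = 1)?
0.331000

We have X ~ Geometric(p=0.331) (number of trials until the first success, k ≥ 1).

For a Geometric distribution, the PMF gives us the probability of each outcome.

Using the PMF formula:
P(X = 1) = 0.331000

Rounded to 4 decimal places: 0.3310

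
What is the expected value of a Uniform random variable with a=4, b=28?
16.0000

We have X ~ Uniform(a=4, b=28).

For a Uniform distribution with a=4, b=28:
E[X] = 16.0000

This is the expected (average) value of X.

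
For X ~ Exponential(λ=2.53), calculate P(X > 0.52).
0.268313

We have X ~ Exponential(λ=2.53).

P(X > 0.52) = 1 - P(X ≤ 0.52)
                = 1 - F(0.52)
                = 1 - 0.731687
                = 0.268313

So there's approximately a 26.8% chance that X exceeds 0.52.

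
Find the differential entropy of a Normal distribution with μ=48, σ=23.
4.5544 nats

We have X ~ Normal(μ=48, σ=23).

The differential entropy measures the uncertainty or information content of the distribution.

For a Normal distribution with μ=48, σ=23:
h(X) = 4.5544 nats

(In bits, this would be 6.5707 bits.)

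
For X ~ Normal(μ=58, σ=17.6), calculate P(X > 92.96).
0.023496

We have X ~ Normal(μ=58, σ=17.6).

P(X > 92.96) = 1 - P(X ≤ 92.96)
                = 1 - F(92.96)
                = 1 - 0.976504
                = 0.023496

So there's approximately a 2.3% chance that X exceeds 92.96.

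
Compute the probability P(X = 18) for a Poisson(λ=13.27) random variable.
0.043878

We have X ~ Poisson(λ=13.27).

For a Poisson distribution, the PMF gives us the probability of each outcome.

Using the PMF formula:
P(X = 18) = 0.043878

Rounded to 4 decimal places: 0.0439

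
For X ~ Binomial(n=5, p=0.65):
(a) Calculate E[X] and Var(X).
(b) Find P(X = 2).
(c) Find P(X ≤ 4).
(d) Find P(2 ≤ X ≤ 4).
(a) E[X] = 3.2500, Var(X) = 1.1375
(b) P(X = 2) = 0.181147
(c) P(X ≤ 4) = 0.883971
(d) P(2 ≤ X ≤ 4) = 0.829948

We have X ~ Binomial(n=5, p=0.65).

(a) Moments:
E[X] = 3.2500
Var(X) = 1.1375
σ = √Var(X) = 1.0665

(b) Point probability using PMF:
P(X = 2) = 0.181147

(c) Cumulative probability using CDF:
P(X ≤ 4) = F(4) = 0.883971

(d) Range probability:
P(2 ≤ X ≤ 4) = P(X ≤ 4) - P(X ≤ 1)
                   = F(4) - F(1)
                   = 0.883971 - 0.054022
                   = 0.829948

This means approximately 83.0% of outcomes fall in the interval [2, 4].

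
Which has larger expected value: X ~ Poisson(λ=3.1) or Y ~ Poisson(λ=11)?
Y has larger mean (11.0000 > 3.1000)

Compute the expected value for each distribution:

X ~ Poisson(λ=3.1):
E[X] = 3.1000

Y ~ Poisson(λ=11):
E[Y] = 11.0000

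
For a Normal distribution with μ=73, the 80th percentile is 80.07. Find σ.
σ = 8.4005

For X ~ Normal(μ, σ), the p-th percentile satisfies x = μ + z_p × σ,
where z_p = Φ⁻¹(p) is the standard normal quantile.

Step 1: z_{0.8} = Φ⁻¹(0.8) = 0.8416

Step 2: Solve for σ:
80.07 = 73 + 0.8416 × σ
σ = (80.07 - 73) / 0.8416
σ = 7.07 / 0.8416
σ = 8.4005

Verification: μ + z × σ = 73 + 0.8416 × 8.4005 = 80.07 ✓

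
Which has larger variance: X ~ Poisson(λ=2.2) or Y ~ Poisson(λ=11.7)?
Y has larger variance (11.7000 > 2.2000)

Compute the variance for each distribution:

X ~ Poisson(λ=2.2):
Var(X) = 2.2000

Y ~ Poisson(λ=11.7):
Var(Y) = 11.7000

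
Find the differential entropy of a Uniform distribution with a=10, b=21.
2.3979 nats

We have X ~ Uniform(a=10, b=21).

The differential entropy measures the uncertainty or information content of the distribution.

For a Uniform distribution with a=10, b=21:
h(X) = 2.3979 nats

(In bits, this would be 3.4594 bits.)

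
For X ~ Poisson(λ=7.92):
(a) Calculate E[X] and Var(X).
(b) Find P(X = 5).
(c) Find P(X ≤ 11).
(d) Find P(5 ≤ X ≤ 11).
(a) E[X] = 7.9200, Var(X) = 7.9200
(b) P(X = 5) = 0.094370
(c) P(X ≤ 11) = 0.893764
(d) P(5 ≤ X ≤ 11) = 0.789459

We have X ~ Poisson(λ=7.92).

(a) Moments:
E[X] = 7.9200
Var(X) = 7.9200
σ = √Var(X) = 2.8142

(b) Point probability using PMF:
P(X = 5) = 0.094370

(c) Cumulative probability using CDF:
P(X ≤ 11) = F(11) = 0.893764

(d) Range probability:
P(5 ≤ X ≤ 11) = P(X ≤ 11) - P(X ≤ 4)
                   = F(11) - F(4)
                   = 0.893764 - 0.104305
                   = 0.789459

This means approximately 78.9% of outcomes fall in the interval [5, 11].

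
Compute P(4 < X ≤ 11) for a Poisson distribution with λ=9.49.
0.712538

We have X ~ Poisson(λ=9.49).

To find P(4 < X ≤ 11), we use:
P(4 < X ≤ 11) = P(X ≤ 11) - P(X ≤ 4)
                 = F(11) - F(4)
                 = 0.753055 - 0.040517
                 = 0.712538

So there's approximately a 71.3% chance that X falls in this range.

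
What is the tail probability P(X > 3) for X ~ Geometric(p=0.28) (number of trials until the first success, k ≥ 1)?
0.373248

We have X ~ Geometric(p=0.28) (number of trials until the first success, k ≥ 1).

P(X > 3) = 1 - P(X ≤ 3)
                = 1 - F(3)
                = 1 - 0.626752
                = 0.373248

So there's approximately a 37.3% chance that X exceeds 3.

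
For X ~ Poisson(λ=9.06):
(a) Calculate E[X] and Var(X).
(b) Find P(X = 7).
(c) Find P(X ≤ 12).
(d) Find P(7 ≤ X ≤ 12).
(a) E[X] = 9.0600, Var(X) = 9.0600
(b) P(X = 7) = 0.115547
(c) P(X ≤ 12) = 0.871364
(d) P(7 ≤ X ≤ 12) = 0.669994

We have X ~ Poisson(λ=9.06).

(a) Moments:
E[X] = 9.0600
Var(X) = 9.0600
σ = √Var(X) = 3.0100

(b) Point probability using PMF:
P(X = 7) = 0.115547

(c) Cumulative probability using CDF:
P(X ≤ 12) = F(12) = 0.871364

(d) Range probability:
P(7 ≤ X ≤ 12) = P(X ≤ 12) - P(X ≤ 6)
                   = F(12) - F(6)
                   = 0.871364 - 0.201370
                   = 0.669994

This means approximately 67.0% of outcomes fall in the interval [7, 12].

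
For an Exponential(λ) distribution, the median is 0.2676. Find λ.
λ = 2.5902

For X ~ Exponential(λ), the CDF is F(x) = 1 - e^(-λx).
The median m satisfies F(m) = 0.5:
1 - e^(-λm) = 0.5
e^(-λm) = 0.5
λm = ln(2)
m = ln(2) / λ

Given m = 0.2676:
λ = ln(2) / 0.2676 = 0.693147 / 0.2676 = 2.5902

Verification: ln(2) / 2.5902 = 0.2676 ✓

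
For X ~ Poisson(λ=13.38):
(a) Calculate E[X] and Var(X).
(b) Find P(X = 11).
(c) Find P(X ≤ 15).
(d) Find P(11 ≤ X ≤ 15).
(a) E[X] = 13.3800, Var(X) = 13.3800
(b) P(X = 11) = 0.095280
(c) P(X ≤ 15) = 0.729058
(d) P(11 ≤ X ≤ 15) = 0.508574

We have X ~ Poisson(λ=13.38).

(a) Moments:
E[X] = 13.3800
Var(X) = 13.3800
σ = √Var(X) = 3.6579

(b) Point probability using PMF:
P(X = 11) = 0.095280

(c) Cumulative probability using CDF:
P(X ≤ 15) = F(15) = 0.729058

(d) Range probability:
P(11 ≤ X ≤ 15) = P(X ≤ 15) - P(X ≤ 10)
                   = F(15) - F(10)
                   = 0.729058 - 0.220484
                   = 0.508574

This means approximately 50.9% of outcomes fall in the interval [11, 15].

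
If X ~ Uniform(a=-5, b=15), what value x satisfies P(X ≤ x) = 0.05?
-4.0000

We have X ~ Uniform(a=-5, b=15).

We want to find x such that P(X ≤ x) = 0.05.

This is the 5th percentile, which means 5% of values fall below this point.

Using the inverse CDF (quantile function):
x = F⁻¹(0.05) = -4.0000

Verification: P(X ≤ -4.0000) = 0.05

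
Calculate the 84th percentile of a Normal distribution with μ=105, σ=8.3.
113.2540

We have X ~ Normal(μ=105, σ=8.3).

We want to find x such that P(X ≤ x) = 0.84.

This is the 84th percentile, which means 84% of values fall below this point.

Using the inverse CDF (quantile function):
x = F⁻¹(0.84) = 113.2540

Verification: P(X ≤ 113.2540) = 0.84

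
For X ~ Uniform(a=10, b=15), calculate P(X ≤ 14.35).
0.870000

We have X ~ Uniform(a=10, b=15).

The CDF gives us P(X ≤ k).

Using the CDF:
P(X ≤ 14.35) = 0.870000

This means there's approximately a 87.0% chance that X is at most 14.35.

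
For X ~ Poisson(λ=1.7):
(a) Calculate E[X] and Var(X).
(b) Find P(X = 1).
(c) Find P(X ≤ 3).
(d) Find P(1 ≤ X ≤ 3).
(a) E[X] = 1.7000, Var(X) = 1.7000
(b) P(X = 1) = 0.310562
(c) P(X ≤ 3) = 0.906811
(d) P(1 ≤ X ≤ 3) = 0.724127

We have X ~ Poisson(λ=1.7).

(a) Moments:
E[X] = 1.7000
Var(X) = 1.7000
σ = √Var(X) = 1.3038

(b) Point probability using PMF:
P(X = 1) = 0.310562

(c) Cumulative probability using CDF:
P(X ≤ 3) = F(3) = 0.906811

(d) Range probability:
P(1 ≤ X ≤ 3) = P(X ≤ 3) - P(X ≤ 0)
                   = F(3) - F(0)
                   = 0.906811 - 0.182684
                   = 0.724127

This means approximately 72.4% of outcomes fall in the interval [1, 3].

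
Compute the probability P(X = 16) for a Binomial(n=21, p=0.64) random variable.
0.097484

We have X ~ Binomial(n=21, p=0.64).

For a Binomial distribution, the PMF gives us the probability of each outcome.

Using the PMF formula:
P(X = 16) = 0.097484

Rounded to 4 decimal places: 0.0975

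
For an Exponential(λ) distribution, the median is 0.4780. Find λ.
λ = 1.4501

For X ~ Exponential(λ), the CDF is F(x) = 1 - e^(-λx).
The median m satisfies F(m) = 0.5:
1 - e^(-λm) = 0.5
e^(-λm) = 0.5
λm = ln(2)
m = ln(2) / λ

Given m = 0.4780:
λ = ln(2) / 0.4780 = 0.693147 / 0.4780 = 1.4501

Verification: ln(2) / 1.4501 = 0.4780 ✓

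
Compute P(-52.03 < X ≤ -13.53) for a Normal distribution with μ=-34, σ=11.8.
0.895347

We have X ~ Normal(μ=-34, σ=11.8).

To find P(-52.03 < X ≤ -13.53), we use:
P(-52.03 < X ≤ -13.53) = P(X ≤ -13.53) - P(X ≤ -52.03)
                 = F(-13.53) - F(-52.03)
                 = 0.958607 - 0.063260
                 = 0.895347

So there's approximately a 89.5% chance that X falls in this range.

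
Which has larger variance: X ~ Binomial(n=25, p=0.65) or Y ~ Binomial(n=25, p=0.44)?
Y has larger variance (6.1600 > 5.6875)

Compute the variance for each distribution:

X ~ Binomial(n=25, p=0.65):
Var(X) = 5.6875

Y ~ Binomial(n=25, p=0.44):
Var(Y) = 6.1600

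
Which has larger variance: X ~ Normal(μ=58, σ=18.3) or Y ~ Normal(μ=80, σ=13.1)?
X has larger variance (334.8900 > 171.6100)

Compute the variance for each distribution:

X ~ Normal(μ=58, σ=18.3):
Var(X) = 334.8900

Y ~ Normal(μ=80, σ=13.1):
Var(Y) = 171.6100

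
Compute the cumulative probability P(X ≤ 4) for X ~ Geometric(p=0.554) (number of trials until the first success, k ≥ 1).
0.960432

We have X ~ Geometric(p=0.554) (number of trials until the first success, k ≥ 1).

The CDF gives us P(X ≤ k).

Using the CDF:
P(X ≤ 4) = 0.960432

This means there's approximately a 96.0% chance that X is at most 4.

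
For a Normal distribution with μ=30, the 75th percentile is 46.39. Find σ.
σ = 24.2999

For X ~ Normal(μ, σ), the p-th percentile satisfies x = μ + z_p × σ,
where z_p = Φ⁻¹(p) is the standard normal quantile.

Step 1: z_{0.75} = Φ⁻¹(0.75) = 0.6745

Step 2: Solve for σ:
46.39 = 30 + 0.6745 × σ
σ = (46.39 - 30) / 0.6745
σ = 16.39 / 0.6745
σ = 24.2999

Verification: μ + z × σ = 30 + 0.6745 × 24.2999 = 46.39 ✓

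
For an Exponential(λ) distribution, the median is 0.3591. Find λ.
λ = 1.9302

For X ~ Exponential(λ), the CDF is F(x) = 1 - e^(-λx).
The median m satisfies F(m) = 0.5:
1 - e^(-λm) = 0.5
e^(-λm) = 0.5
λm = ln(2)
m = ln(2) / λ

Given m = 0.3591:
λ = ln(2) / 0.3591 = 0.693147 / 0.3591 = 1.9302

Verification: ln(2) / 1.9302 = 0.3591 ✓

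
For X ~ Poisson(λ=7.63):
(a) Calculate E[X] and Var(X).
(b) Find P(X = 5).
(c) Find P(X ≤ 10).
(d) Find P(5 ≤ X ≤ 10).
(a) E[X] = 7.6300, Var(X) = 7.6300
(b) P(X = 5) = 0.104659
(c) P(X ≤ 10) = 0.850840
(d) P(5 ≤ X ≤ 10) = 0.727974

We have X ~ Poisson(λ=7.63).

(a) Moments:
E[X] = 7.6300
Var(X) = 7.6300
σ = √Var(X) = 2.7622

(b) Point probability using PMF:
P(X = 5) = 0.104659

(c) Cumulative probability using CDF:
P(X ≤ 10) = F(10) = 0.850840

(d) Range probability:
P(5 ≤ X ≤ 10) = P(X ≤ 10) - P(X ≤ 4)
                   = F(10) - F(4)
                   = 0.850840 - 0.122866
                   = 0.727974

This means approximately 72.8% of outcomes fall in the interval [5, 10].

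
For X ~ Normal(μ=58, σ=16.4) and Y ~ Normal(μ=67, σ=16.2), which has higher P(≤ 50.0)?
X has higher probability (P(X ≤ 50.0) = 0.3128 > P(Y ≤ 50.0) = 0.1470)

Compute P(≤ 50.0) for each distribution:

X ~ Normal(μ=58, σ=16.4):
P(X ≤ 50.0) = 0.3128

Y ~ Normal(μ=67, σ=16.2):
P(Y ≤ 50.0) = 0.1470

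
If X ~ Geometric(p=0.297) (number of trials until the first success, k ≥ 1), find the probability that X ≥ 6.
0.171703

We have X ~ Geometric(p=0.297) (number of trials until the first success, k ≥ 1).

For discrete distributions, P(X ≥ 6) = 1 - P(X ≤ 5).

P(X ≤ 5) = 0.828297
P(X ≥ 6) = 1 - 0.828297 = 0.171703

So there's approximately a 17.2% chance that X is at least 6.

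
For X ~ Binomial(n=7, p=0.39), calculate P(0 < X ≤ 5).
0.952175

We have X ~ Binomial(n=7, p=0.39).

To find P(0 < X ≤ 5), we use:
P(0 < X ≤ 5) = P(X ≤ 5) - P(X ≤ 0)
                 = F(5) - F(0)
                 = 0.983603 - 0.031427
                 = 0.952175

So there's approximately a 95.2% chance that X falls in this range.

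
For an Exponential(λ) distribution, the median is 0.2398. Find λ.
λ = 2.8905

For X ~ Exponential(λ), the CDF is F(x) = 1 - e^(-λx).
The median m satisfies F(m) = 0.5:
1 - e^(-λm) = 0.5
e^(-λm) = 0.5
λm = ln(2)
m = ln(2) / λ

Given m = 0.2398:
λ = ln(2) / 0.2398 = 0.693147 / 0.2398 = 2.8905

Verification: ln(2) / 2.8905 = 0.2398 ✓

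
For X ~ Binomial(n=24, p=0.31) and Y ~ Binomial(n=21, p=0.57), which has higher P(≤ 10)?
X has higher probability (P(X ≤ 10) = 0.9089 > P(Y ≤ 10) = 0.2570)

Compute P(≤ 10) for each distribution:

X ~ Binomial(n=24, p=0.31):
P(X ≤ 10) = 0.9089

Y ~ Binomial(n=21, p=0.57):
P(Y ≤ 10) = 0.2570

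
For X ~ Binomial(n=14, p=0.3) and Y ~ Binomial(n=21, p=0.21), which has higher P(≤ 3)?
X has higher probability (P(X ≤ 3) = 0.3552 > P(Y ≤ 3) = 0.3286)

Compute P(≤ 3) for each distribution:

X ~ Binomial(n=14, p=0.3):
P(X ≤ 3) = 0.3552

Y ~ Binomial(n=21, p=0.21):
P(Y ≤ 3) = 0.3286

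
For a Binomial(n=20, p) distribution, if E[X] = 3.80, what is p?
p = 0.19

For a Binomial(n, p) distribution:
E[X] = n × p

Given n = 20 and E[X] = 3.80:
3.80 = 20 × p
p = 3.80 / 20 = 0.19

Verification: Binomial(20, 0.19) has E[X] = 3.80 ✓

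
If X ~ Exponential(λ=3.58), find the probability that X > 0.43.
0.214510

We have X ~ Exponential(λ=3.58).

P(X > 0.43) = 1 - P(X ≤ 0.43)
                = 1 - F(0.43)
                = 1 - 0.785490
                = 0.214510

So there's approximately a 21.5% chance that X exceeds 0.43.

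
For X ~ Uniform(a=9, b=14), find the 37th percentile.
10.8500

We have X ~ Uniform(a=9, b=14).

We want to find x such that P(X ≤ x) = 0.37.

This is the 37th percentile, which means 37% of values fall below this point.

Using the inverse CDF (quantile function):
x = F⁻¹(0.37) = 10.8500

Verification: P(X ≤ 10.8500) = 0.37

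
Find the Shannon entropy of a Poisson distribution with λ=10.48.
2.5853 nats

We have X ~ Poisson(λ=10.48).

The Shannon entropy measures the uncertainty or information content of the distribution.

For a Poisson distribution with λ=10.48:
H(X) = 2.5853 nats

(In bits, this would be 3.7298 bits.)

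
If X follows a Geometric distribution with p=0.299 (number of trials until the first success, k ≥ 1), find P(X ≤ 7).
0.916819

We have X ~ Geometric(p=0.299) (number of trials until the first success, k ≥ 1).

The CDF gives us P(X ≤ k).

Using the CDF:
P(X ≤ 7) = 0.916819

This means there's approximately a 91.7% chance that X is at most 7.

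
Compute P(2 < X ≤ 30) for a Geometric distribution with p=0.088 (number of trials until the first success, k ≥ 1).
0.768671

We have X ~ Geometric(p=0.088) (number of trials until the first success, k ≥ 1).

To find P(2 < X ≤ 30), we use:
P(2 < X ≤ 30) = P(X ≤ 30) - P(X ≤ 2)
                 = F(30) - F(2)
                 = 0.936927 - 0.168256
                 = 0.768671

So there's approximately a 76.9% chance that X falls in this range.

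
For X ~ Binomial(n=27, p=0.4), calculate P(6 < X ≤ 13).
0.813256

We have X ~ Binomial(n=27, p=0.4).

To find P(6 < X ≤ 13), we use:
P(6 < X ≤ 13) = P(X ≤ 13) - P(X ≤ 6)
                 = F(13) - F(6)
                 = 0.855348 - 0.042093
                 = 0.813256

So there's approximately a 81.3% chance that X falls in this range.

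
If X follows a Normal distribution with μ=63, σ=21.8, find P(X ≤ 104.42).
0.971283

We have X ~ Normal(μ=63, σ=21.8).

The CDF gives us P(X ≤ k).

Using the CDF:
P(X ≤ 104.42) = 0.971283

This means there's approximately a 97.1% chance that X is at most 104.42.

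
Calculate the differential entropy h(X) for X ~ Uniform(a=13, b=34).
3.0445 nats

We have X ~ Uniform(a=13, b=34).

The differential entropy measures the uncertainty or information content of the distribution.

For a Uniform distribution with a=13, b=34:
h(X) = 3.0445 nats

(In bits, this would be 4.3923 bits.)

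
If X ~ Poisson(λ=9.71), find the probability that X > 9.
0.505305

We have X ~ Poisson(λ=9.71).

P(X > 9) = 1 - P(X ≤ 9)
                = 1 - F(9)
                = 1 - 0.494695
                = 0.505305

So there's approximately a 50.5% chance that X exceeds 9.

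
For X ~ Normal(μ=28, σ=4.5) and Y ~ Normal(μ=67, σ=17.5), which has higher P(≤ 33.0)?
X has higher probability (P(X ≤ 33.0) = 0.8667 > P(Y ≤ 33.0) = 0.0260)

Compute P(≤ 33.0) for each distribution:

X ~ Normal(μ=28, σ=4.5):
P(X ≤ 33.0) = 0.8667

Y ~ Normal(μ=67, σ=17.5):
P(Y ≤ 33.0) = 0.0260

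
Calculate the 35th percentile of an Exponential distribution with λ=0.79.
0.5453

We have X ~ Exponential(λ=0.79).

We want to find x such that P(X ≤ x) = 0.35.

This is the 35th percentile, which means 35% of values fall below this point.

Using the inverse CDF (quantile function):
x = F⁻¹(0.35) = 0.5453

Verification: P(X ≤ 0.5453) = 0.35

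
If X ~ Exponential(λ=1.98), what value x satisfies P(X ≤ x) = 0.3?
0.1801

We have X ~ Exponential(λ=1.98).

We want to find x such that P(X ≤ x) = 0.3.

This is the 30th percentile, which means 30% of values fall below this point.

Using the inverse CDF (quantile function):
x = F⁻¹(0.3) = 0.1801

Verification: P(X ≤ 0.1801) = 0.3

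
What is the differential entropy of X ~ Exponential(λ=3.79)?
-0.3324 nats

We have X ~ Exponential(λ=3.79).

The differential entropy measures the uncertainty or information content of the distribution.

For an Exponential distribution with λ=3.79:
h(X) = -0.3324 nats

(In bits, this would be -0.4795 bits.)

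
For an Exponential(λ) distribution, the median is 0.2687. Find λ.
λ = 2.5796

For X ~ Exponential(λ), the CDF is F(x) = 1 - e^(-λx).
The median m satisfies F(m) = 0.5:
1 - e^(-λm) = 0.5
e^(-λm) = 0.5
λm = ln(2)
m = ln(2) / λ

Given m = 0.2687:
λ = ln(2) / 0.2687 = 0.693147 / 0.2687 = 2.5796

Verification: ln(2) / 2.5796 = 0.2687 ✓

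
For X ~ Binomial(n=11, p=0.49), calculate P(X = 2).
0.030824

We have X ~ Binomial(n=11, p=0.49).

For a Binomial distribution, the PMF gives us the probability of each outcome.

Using the PMF formula:
P(X = 2) = 0.030824

Rounded to 4 decimal places: 0.0308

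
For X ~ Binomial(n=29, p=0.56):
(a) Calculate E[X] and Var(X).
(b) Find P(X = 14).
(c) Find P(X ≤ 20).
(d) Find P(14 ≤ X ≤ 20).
(a) E[X] = 16.2400, Var(X) = 7.1456
(b) P(X = 14) = 0.103766
(c) P(X ≤ 20) = 0.946667
(d) P(14 ≤ X ≤ 20) = 0.793936

We have X ~ Binomial(n=29, p=0.56).

(a) Moments:
E[X] = 16.2400
Var(X) = 7.1456
σ = √Var(X) = 2.6731

(b) Point probability using PMF:
P(X = 14) = 0.103766

(c) Cumulative probability using CDF:
P(X ≤ 20) = F(20) = 0.946667

(d) Range probability:
P(14 ≤ X ≤ 20) = P(X ≤ 20) - P(X ≤ 13)
                   = F(20) - F(13)
                   = 0.946667 - 0.152731
                   = 0.793936

This means approximately 79.4% of outcomes fall in the interval [14, 20].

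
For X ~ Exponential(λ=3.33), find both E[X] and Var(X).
E[X] = 0.3003, Var(X) = 0.0902

We have X ~ Exponential(λ=3.33).

For an Exponential distribution with λ=3.33:

Expected value:
E[X] = 0.3003

Variance:
Var(X) = 0.0902

Standard deviation:
σ = √Var(X) = 0.3003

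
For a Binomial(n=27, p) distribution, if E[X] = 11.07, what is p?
p = 0.41

For a Binomial(n, p) distribution:
E[X] = n × p

Given n = 27 and E[X] = 11.07:
11.07 = 27 × p
p = 11.07 / 27 = 0.41

Verification: Binomial(27, 0.41) has E[X] = 11.07 ✓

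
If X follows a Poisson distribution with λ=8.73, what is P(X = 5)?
0.068312

We have X ~ Poisson(λ=8.73).

For a Poisson distribution, the PMF gives us the probability of each outcome.

Using the PMF formula:
P(X = 5) = 0.068312

Rounded to 4 decimal places: 0.0683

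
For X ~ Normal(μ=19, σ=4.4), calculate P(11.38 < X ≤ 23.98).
0.829492

We have X ~ Normal(μ=19, σ=4.4).

To find P(11.38 < X ≤ 23.98), we use:
P(11.38 < X ≤ 23.98) = P(X ≤ 23.98) - P(X ≤ 11.38)
                 = F(23.98) - F(11.38)
                 = 0.871145 - 0.041653
                 = 0.829492

So there's approximately a 82.9% chance that X falls in this range.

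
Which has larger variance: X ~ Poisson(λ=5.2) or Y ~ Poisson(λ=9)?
Y has larger variance (9.0000 > 5.2000)

Compute the variance for each distribution:

X ~ Poisson(λ=5.2):
Var(X) = 5.2000

Y ~ Poisson(λ=9):
Var(Y) = 9.0000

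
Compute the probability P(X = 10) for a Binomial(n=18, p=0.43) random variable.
0.105376

We have X ~ Binomial(n=18, p=0.43).

For a Binomial distribution, the PMF gives us the probability of each outcome.

Using the PMF formula:
P(X = 10) = 0.105376

Rounded to 4 decimal places: 0.1054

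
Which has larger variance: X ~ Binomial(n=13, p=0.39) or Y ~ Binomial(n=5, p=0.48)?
X has larger variance (3.0927 > 1.2480)

Compute the variance for each distribution:

X ~ Binomial(n=13, p=0.39):
Var(X) = 3.0927

Y ~ Binomial(n=5, p=0.48):
Var(Y) = 1.2480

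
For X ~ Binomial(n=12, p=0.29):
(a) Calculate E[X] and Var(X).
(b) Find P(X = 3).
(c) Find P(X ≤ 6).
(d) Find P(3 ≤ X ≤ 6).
(a) E[X] = 3.4800, Var(X) = 2.4708
(b) P(X = 3) = 0.246004
(c) P(X ≤ 6) = 0.967765
(d) P(3 ≤ X ≤ 6) = 0.690239

We have X ~ Binomial(n=12, p=0.29).

(a) Moments:
E[X] = 3.4800
Var(X) = 2.4708
σ = √Var(X) = 1.5719

(b) Point probability using PMF:
P(X = 3) = 0.246004

(c) Cumulative probability using CDF:
P(X ≤ 6) = F(6) = 0.967765

(d) Range probability:
P(3 ≤ X ≤ 6) = P(X ≤ 6) - P(X ≤ 2)
                   = F(6) - F(2)
                   = 0.967765 - 0.277526
                   = 0.690239

This means approximately 69.0% of outcomes fall in the interval [3, 6].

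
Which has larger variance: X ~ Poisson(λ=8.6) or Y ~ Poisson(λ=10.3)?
Y has larger variance (10.3000 > 8.6000)

Compute the variance for each distribution:

X ~ Poisson(λ=8.6):
Var(X) = 8.6000

Y ~ Poisson(λ=10.3):
Var(Y) = 10.3000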